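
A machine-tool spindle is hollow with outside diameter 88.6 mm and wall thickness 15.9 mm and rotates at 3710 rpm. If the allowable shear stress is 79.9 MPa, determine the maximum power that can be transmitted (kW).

3520 kW

J = π(d_o⁴ − d_i⁴)/32 = π(0.0886⁴ − 0.0568⁴)/32 = 5.028×10^-6 m⁴.
T_max = τ_allow·J/r = 7.99×10^7 × 5.028×10^-6 / 0.0443 = 9068 N·m.
ω = 2π·3710/60 = 388.5 rad/s, so P_max = T_max·ω = 3.523×10^6 W.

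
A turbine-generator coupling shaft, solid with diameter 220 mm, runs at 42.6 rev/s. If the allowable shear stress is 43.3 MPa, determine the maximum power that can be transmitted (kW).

J = πd⁴/32 = π(0.220)⁴/32 = 2.300×10^-4 m⁴.
T_max = τ_allow·J/r = 4.33×10^7 × 2.300×10^-4 / 0.110 = 90530 N·m.
ω = 2π·42.6 = 267.7 rad/s, so P_max = T_max·ω = 2.423×10^7 W.

24200 kW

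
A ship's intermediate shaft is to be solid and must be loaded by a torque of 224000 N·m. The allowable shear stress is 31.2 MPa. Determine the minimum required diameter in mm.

For a solid shaft τ_max = 16T/(πd³), so d = (16T/(π τ_allow))^(1/3) = (16·224000/(π·3.12×10^7))^(1/3) = 0.3319 m.

332 mm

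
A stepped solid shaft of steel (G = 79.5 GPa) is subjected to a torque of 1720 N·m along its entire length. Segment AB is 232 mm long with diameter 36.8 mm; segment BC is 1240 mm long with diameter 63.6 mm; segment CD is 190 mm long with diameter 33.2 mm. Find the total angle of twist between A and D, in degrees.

J_AB = π(0.0368)⁴/32 = 1.80×10^-7 m⁴; J_BC = π(0.0636)⁴/32 = 1.61×10^-6 m⁴; J_CD = π(0.0332)⁴/32 = 1.19×10^-7 m⁴.
θ = (T/G)·Σ L_i/J_i = (1720/79.5×10⁹)·(0.232/1.80×10^-7 + 1.24/1.61×10^-6 + 0.190/1.19×10^-7) = 0.07904 rad.

4.53°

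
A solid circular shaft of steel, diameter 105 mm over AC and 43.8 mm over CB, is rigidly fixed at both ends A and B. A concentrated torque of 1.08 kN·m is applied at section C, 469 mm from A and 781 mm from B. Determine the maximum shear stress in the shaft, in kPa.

4670 kPa

Compatibility: T_A·a/J_AC = T_B·b/J_CB with T_A + T_B = T₀.
J_AC = 1.19×10^-5 m⁴, J_CB = 3.61×10^-7 m⁴, so T_A = T₀·(J_AC/a)/((J_AC/a)+(J_CB/b)) = 1061 N·m, T_B = 19.29 N·m.
τ in each portion: τ_AC = 4.67×10^6 Pa, τ_CB = 1.17×10^6 Pa; maximum is in AC.
τ_max = T_AC·r/J = 1061·0.0525/1.19×10^-5 = 4.667×10^6 Pa.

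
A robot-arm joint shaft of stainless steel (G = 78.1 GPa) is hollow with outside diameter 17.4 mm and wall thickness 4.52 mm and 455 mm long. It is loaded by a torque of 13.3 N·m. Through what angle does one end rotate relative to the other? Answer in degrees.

J = π(d_o⁴ − d_i⁴)/32 = π(0.0174⁴ − 0.00836⁴)/32 = 8.520×10^-9 m⁴.
θ = T·L/(G·J) = 13.30 × 0.455 / (78.1×10⁹ × 8.520×10^-9) = 9.095×10^-3 rad.

0.521°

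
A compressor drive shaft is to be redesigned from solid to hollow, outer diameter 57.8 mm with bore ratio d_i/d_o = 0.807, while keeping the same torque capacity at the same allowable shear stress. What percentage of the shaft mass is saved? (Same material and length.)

Equal τ_max and T ⇒ the solid shaft needs d_s³ = d_o³(1−k⁴), so d_s = 57.8·(1−0.807⁴)^(1/3) = 48.09 mm.
Area ratio A_h/A_s = d_o²(1−k²)/d_s² = (1−k²)/(1−k⁴)^(2/3) = 0.5038.
Mass saving = 1 − 0.5038 = 49.6 %.

49.6 %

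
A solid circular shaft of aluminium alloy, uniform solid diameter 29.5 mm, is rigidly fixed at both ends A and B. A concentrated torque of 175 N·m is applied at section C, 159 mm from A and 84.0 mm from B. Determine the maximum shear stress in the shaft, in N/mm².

With uniform GJ and both ends fixed, compatibility θ_AC = θ_CB gives T_A·a = T_B·b, together with T_A + T_B = T₀.
T_A = T₀·b/(a+b) = 175.0·84.0/243.0 = 60.49 N·m; T_B = 114.5 N·m.
τ in each portion: τ_AC = 1.20×10^7 Pa, τ_CB = 2.27×10^7 Pa; maximum is in CB.
τ_max = T_CB·r/J = 114.5·0.0147/7.44×10^-8 = 2.272×10^7 Pa.

22.7 N/mm²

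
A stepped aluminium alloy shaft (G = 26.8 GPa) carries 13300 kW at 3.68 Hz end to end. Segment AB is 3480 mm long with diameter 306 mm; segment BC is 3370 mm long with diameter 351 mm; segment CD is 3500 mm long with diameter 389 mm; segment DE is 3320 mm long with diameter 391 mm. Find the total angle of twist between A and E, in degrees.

11.4°

ω = 2π·3.68 = 23.12 rad/s, so T = P/ω = 13300×10³ / 23.12 = 575200 N·m.
J_AB = π(0.306)⁴/32 = 8.61×10^-4 m⁴; J_BC = π(0.351)⁴/32 = 1.49×10^-3 m⁴; J_CD = π(0.389)⁴/32 = 2.25×10^-3 m⁴; J_DE = π(0.391)⁴/32 = 2.29×10^-3 m⁴.
θ = (T/G)·Σ L_i/J_i = (575200/26.8×10⁹)·(3.48/8.61×10^-4 + 3.37/1.49×10^-3 + 3.50/2.25×10^-3 + 3.32/2.29×10^-3) = 0.1998 rad.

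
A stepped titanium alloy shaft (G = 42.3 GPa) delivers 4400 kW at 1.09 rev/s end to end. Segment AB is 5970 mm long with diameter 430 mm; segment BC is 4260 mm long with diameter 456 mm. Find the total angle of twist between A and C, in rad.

0.0423 rad

ω = 2π·1.09 = 6.849 rad/s, so T = P/ω = 4400×10³ / 6.849 = 642500 N·m.
J_AB = π(0.430)⁴/32 = 3.36×10^-3 m⁴; J_BC = π(0.456)⁴/32 = 4.24×10^-3 m⁴.
θ = (T/G)·Σ L_i/J_i = (642500/42.3×10⁹)·(5.97/3.36×10^-3 + 4.26/4.24×10^-3) = 0.04226 rad.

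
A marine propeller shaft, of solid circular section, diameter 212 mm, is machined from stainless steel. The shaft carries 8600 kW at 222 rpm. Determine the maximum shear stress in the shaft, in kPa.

198000 kPa

ω = 2π·222/60 = 23.25 rad/s, so T = P/ω = 8600×10³ / 23.25 = 369900 N·m.
J = πd⁴/32 = π(0.212)⁴/32 = 1.983×10^-4 m⁴.
τ_max = T·r/J = 369900 × 0.106 / 1.983×10^-4 = 1.977×10^8 Pa.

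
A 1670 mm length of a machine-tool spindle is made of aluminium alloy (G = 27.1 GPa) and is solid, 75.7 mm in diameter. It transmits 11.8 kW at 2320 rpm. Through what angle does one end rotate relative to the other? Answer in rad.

9.28e-4 rad

ω = 2π·2320/60 = 242.9 rad/s, so T = P/ω = 11.8×10³ / 242.9 = 48.57 N·m.
J = πd⁴/32 = π(0.0757)⁴/32 = 3.224×10^-6 m⁴.
θ = T·L/(G·J) = 48.57 × 1.67 / (27.1×10⁹ × 3.224×10^-6) = 9.284×10^-4 rad.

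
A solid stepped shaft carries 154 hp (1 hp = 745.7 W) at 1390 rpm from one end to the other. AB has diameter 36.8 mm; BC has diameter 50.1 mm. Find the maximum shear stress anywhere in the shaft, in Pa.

ω = 2π·1390/60 = 145.6 rad/s, so T = P/ω = 154×745.7 / 145.6 = 788.9 N·m.
Under the same torque, τ_max = 16T/(πd³) is largest where d is smallest — segment AB (d = 36.8 mm).
τ_max = 16·788.9/(π·(0.0368)³) = 8.062×10^7 Pa.

8.06e7 Pa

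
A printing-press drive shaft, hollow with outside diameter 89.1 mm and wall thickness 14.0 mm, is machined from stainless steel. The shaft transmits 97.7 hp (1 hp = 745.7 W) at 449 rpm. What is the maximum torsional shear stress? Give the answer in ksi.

2.08 ksi

ω = 2π·449/60 = 47.02 rad/s, so T = P/ω = 97.7×745.7 / 47.02 = 1549 N·m.
J = π(d_o⁴ − d_i⁴)/32 = π(0.0891⁴ − 0.0611⁴)/32 = 4.819×10^-6 m⁴.
τ_max = T·r/J = 1549 × 0.0445 / 4.819×10^-6 = 1.432×10^7 Pa.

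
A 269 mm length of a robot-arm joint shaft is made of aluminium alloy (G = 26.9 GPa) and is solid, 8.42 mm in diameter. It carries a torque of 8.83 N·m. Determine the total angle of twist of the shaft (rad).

0.179 rad

J = πd⁴/32 = π(0.00842)⁴/32 = 4.935×10^-10 m⁴.
θ = T·L/(G·J) = 8.830 × 0.269 / (26.9×10⁹ × 4.935×10^-10) = 0.1789 rad.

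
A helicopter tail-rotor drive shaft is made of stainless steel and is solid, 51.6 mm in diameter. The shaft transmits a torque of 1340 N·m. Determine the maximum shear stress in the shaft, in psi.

J = πd⁴/32 = π(0.0516)⁴/32 = 6.960×10^-7 m⁴.
τ_max = T·r/J = 1340 × 0.0258 / 6.960×10^-7 = 4.967×10^7 Pa.

7200 psi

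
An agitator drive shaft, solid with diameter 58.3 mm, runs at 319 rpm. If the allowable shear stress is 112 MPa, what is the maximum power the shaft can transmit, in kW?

J = πd⁴/32 = π(0.0583)⁴/32 = 1.134×10^-6 m⁴.
T_max = τ_allow·J/r = 1.12×10^8 × 1.134×10^-6 / 0.0291 = 4358 N·m.
ω = 2π·319/60 = 33.41 rad/s, so P_max = T_max·ω = 1.456×10^5 W.

146 kW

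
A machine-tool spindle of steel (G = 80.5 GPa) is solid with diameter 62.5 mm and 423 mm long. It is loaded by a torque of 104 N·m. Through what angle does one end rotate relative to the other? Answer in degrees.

0.0209°

J = πd⁴/32 = π(0.0625)⁴/32 = 1.498×10^-6 m⁴.
θ = T·L/(G·J) = 104.0 × 0.423 / (80.5×10⁹ × 1.498×10^-6) = 3.648×10^-4 rad.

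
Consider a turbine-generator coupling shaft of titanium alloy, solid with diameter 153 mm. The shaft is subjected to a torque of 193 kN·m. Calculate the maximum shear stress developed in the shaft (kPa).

274000 kPa

J = πd⁴/32 = π(0.153)⁴/32 = 5.380×10^-5 m⁴.
τ_max = T·r/J = 193000 × 0.0765 / 5.380×10^-5 = 2.744×10^8 Pa.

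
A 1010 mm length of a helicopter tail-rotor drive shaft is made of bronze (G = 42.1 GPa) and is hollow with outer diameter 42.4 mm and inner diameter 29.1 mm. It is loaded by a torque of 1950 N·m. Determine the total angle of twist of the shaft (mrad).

189 mrad

J = π(d_o⁴ − d_i⁴)/32 = π(0.0424⁴ − 0.0291⁴)/32 = 2.469×10^-7 m⁴.
θ = T·L/(G·J) = 1950 × 1.01 / (42.1×10⁹ × 2.469×10^-7) = 0.1895 rad.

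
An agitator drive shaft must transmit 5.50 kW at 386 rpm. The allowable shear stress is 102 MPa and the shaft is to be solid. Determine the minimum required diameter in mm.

18.9 mm

ω = 2π·386/60 = 40.42 rad/s, so T = P/ω = 5.50×10³ / 40.42 = 136.1 N·m.
For a solid shaft τ_max = 16T/(πd³), so d = (16T/(π τ_allow))^(1/3) = (16·136.1/(π·1.02×10^8))^(1/3) = 0.01894 m.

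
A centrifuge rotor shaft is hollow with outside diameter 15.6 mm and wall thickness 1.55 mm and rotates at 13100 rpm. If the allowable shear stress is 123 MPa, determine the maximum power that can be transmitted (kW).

J = π(d_o⁴ − d_i⁴)/32 = π(0.0156⁴ − 0.0125⁴)/32 = 3.417×10^-9 m⁴.
T_max = τ_allow·J/r = 1.23×10^8 × 3.417×10^-9 / 0.00780 = 53.89 N·m.
ω = 2π·13100/60 = 1372 rad/s, so P_max = T_max·ω = 7.393×10^4 W.

73.9 kW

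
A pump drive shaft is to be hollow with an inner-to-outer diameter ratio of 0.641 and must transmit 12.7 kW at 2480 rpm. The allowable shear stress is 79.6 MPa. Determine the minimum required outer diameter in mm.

15.6 mm

ω = 2π·2480/60 = 259.7 rad/s, so T = P/ω = 12.7×10³ / 259.7 = 48.90 N·m.
For a hollow shaft with d_i/d_o = 0.641: τ_max = 16T/(π d_o³ (1−k⁴)), so d_o = [16T/(π τ_allow (1−k⁴))]^(1/3) = [16·48.90/(π·7.96×10^7·0.8312)]^(1/3) = 0.01556 m.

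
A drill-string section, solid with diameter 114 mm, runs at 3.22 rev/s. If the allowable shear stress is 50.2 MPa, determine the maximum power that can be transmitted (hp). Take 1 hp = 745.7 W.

J = πd⁴/32 = π(0.114)⁴/32 = 1.658×10^-5 m⁴.
T_max = τ_allow·J/r = 5.02×10^7 × 1.658×10^-5 / 0.0570 = 14600 N·m.
ω = 2π·3.22 = 20.23 rad/s, so P_max = T_max·ω = 2.954×10^5 W.

396 hp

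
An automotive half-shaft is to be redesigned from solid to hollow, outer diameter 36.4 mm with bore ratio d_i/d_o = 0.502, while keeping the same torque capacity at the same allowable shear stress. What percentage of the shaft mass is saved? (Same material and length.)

21.9 %

Equal τ_max and T ⇒ the solid shaft needs d_s³ = d_o³(1−k⁴), so d_s = 36.4·(1−0.502⁴)^(1/3) = 35.61 mm.
Area ratio A_h/A_s = d_o²(1−k²)/d_s² = (1−k²)/(1−k⁴)^(2/3) = 0.7814.
Mass saving = 1 − 0.7814 = 21.9 %.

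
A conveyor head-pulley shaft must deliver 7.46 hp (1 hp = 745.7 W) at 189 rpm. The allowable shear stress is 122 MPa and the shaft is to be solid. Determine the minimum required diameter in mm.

ω = 2π·189/60 = 19.79 rad/s, so T = P/ω = 7.46×745.7 / 19.79 = 281.1 N·m.
For a solid shaft τ_max = 16T/(πd³), so d = (16T/(π τ_allow))^(1/3) = (16·281.1/(π·1.22×10^8))^(1/3) = 0.02272 m.

22.7 mm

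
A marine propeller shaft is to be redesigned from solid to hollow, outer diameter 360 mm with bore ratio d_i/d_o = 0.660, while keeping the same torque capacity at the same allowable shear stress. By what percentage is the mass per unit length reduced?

35.1 %

Equal τ_max and T ⇒ the solid shaft needs d_s³ = d_o³(1−k⁴), so d_s = 360·(1−0.660⁴)^(1/3) = 335.6 mm.
Area ratio A_h/A_s = d_o²(1−k²)/d_s² = (1−k²)/(1−k⁴)^(2/3) = 0.6494.
Mass saving = 1 − 0.6494 = 35.1 %.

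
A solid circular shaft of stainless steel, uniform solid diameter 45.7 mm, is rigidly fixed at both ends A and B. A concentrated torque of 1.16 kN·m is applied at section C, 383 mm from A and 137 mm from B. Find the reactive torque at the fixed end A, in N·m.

With uniform GJ and both ends fixed, compatibility θ_AC = θ_CB gives T_A·a = T_B·b, together with T_A + T_B = T₀.
T_A = T₀·b/(a+b) = 1160·137/520.0 = 305.6 N·m; T_B = 854.4 N·m.

306 N·m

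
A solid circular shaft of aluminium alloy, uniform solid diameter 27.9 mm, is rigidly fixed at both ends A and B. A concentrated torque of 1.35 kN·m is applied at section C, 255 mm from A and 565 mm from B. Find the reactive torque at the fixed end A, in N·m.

With uniform GJ and both ends fixed, compatibility θ_AC = θ_CB gives T_A·a = T_B·b, together with T_A + T_B = T₀.
T_A = T₀·b/(a+b) = 1350·565/820.0 = 930.2 N·m; T_B = 419.8 N·m.

930 N·m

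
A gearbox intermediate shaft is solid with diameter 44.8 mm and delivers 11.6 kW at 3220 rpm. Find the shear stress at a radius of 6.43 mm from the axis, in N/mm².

ω = 2π·3220/60 = 337.2 rad/s, so T = P/ω = 11.6×10³ / 337.2 = 34.40 N·m.
J = πd⁴/32 = π(0.0448)⁴/32 = 3.955×10^-7 m⁴.
Shear stress varies linearly with radius: τ = T·r/J = 34.40 × 0.00643 / 3.955×10^-7 = 5.593×10^5 Pa.

0.559 N/mm²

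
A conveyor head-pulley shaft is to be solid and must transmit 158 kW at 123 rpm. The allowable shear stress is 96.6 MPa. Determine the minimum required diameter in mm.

ω = 2π·123/60 = 12.88 rad/s, so T = P/ω = 158×10³ / 12.88 = 12270 N·m.
For a solid shaft τ_max = 16T/(πd³), so d = (16T/(π τ_allow))^(1/3) = (16·12270/(π·9.66×10^7))^(1/3) = 0.08648 m.

86.5 mm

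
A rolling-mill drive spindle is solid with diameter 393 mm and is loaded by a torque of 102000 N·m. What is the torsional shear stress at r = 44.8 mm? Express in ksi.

J = πd⁴/32 = π(0.393)⁴/32 = 2.342×10^-3 m⁴.
Shear stress varies linearly with radius: τ = T·r/J = 102000 × 0.0448 / 2.342×10^-3 = 1.951×10^6 Pa.

0.283 ksi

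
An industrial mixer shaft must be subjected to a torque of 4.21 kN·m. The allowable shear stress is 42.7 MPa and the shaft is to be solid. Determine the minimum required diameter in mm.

79.5 mm

For a solid shaft τ_max = 16T/(πd³), so d = (16T/(π τ_allow))^(1/3) = (16·4210/(π·4.27×10^7))^(1/3) = 0.07948 m.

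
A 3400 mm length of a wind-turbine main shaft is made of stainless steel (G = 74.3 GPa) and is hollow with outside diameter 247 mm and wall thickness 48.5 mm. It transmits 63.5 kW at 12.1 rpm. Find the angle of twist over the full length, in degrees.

0.416°

ω = 2π·12.1/60 = 1.267 rad/s, so T = P/ω = 63.5×10³ / 1.267 = 50110 N·m.
J = π(d_o⁴ − d_i⁴)/32 = π(0.247⁴ − 0.150⁴)/32 = 3.157×10^-4 m⁴.
θ = T·L/(G·J) = 50110 × 3.40 / (74.3×10⁹ × 3.157×10^-4) = 7.264×10^-3 rad.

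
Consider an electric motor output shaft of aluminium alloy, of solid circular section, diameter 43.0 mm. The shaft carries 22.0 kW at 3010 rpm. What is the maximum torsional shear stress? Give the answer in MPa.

ω = 2π·3010/60 = 315.2 rad/s, so T = P/ω = 22.0×10³ / 315.2 = 69.80 N·m.
J = πd⁴/32 = π(0.0430)⁴/32 = 3.356×10^-7 m⁴.
τ_max = T·r/J = 69.80 × 0.0215 / 3.356×10^-7 = 4.471×10^6 Pa.

4.47 MPa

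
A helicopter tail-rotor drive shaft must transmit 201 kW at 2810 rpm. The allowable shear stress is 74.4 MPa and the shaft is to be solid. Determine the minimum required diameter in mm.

ω = 2π·2810/60 = 294.3 rad/s, so T = P/ω = 201×10³ / 294.3 = 683.1 N·m.
For a solid shaft τ_max = 16T/(πd³), so d = (16T/(π τ_allow))^(1/3) = (16·683.1/(π·7.44×10^7))^(1/3) = 0.03603 m.

36.0 mm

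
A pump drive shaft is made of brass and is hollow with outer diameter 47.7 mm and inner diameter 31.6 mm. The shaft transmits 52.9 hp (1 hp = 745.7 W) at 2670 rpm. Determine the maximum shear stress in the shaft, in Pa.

8.20e6 Pa

ω = 2π·2670/60 = 279.6 rad/s, so T = P/ω = 52.9×745.7 / 279.6 = 141.1 N·m.
J = π(d_o⁴ − d_i⁴)/32 = π(0.0477⁴ − 0.0316⁴)/32 = 4.104×10^-7 m⁴.
τ_max = T·r/J = 141.1 × 0.0239 / 4.104×10^-7 = 8.200×10^6 Pa.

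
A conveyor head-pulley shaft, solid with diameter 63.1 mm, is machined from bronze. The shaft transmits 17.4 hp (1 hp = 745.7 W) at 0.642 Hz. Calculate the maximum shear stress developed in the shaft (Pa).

6.52e7 Pa

ω = 2π·0.642 = 4.034 rad/s, so T = P/ω = 17.4×745.7 / 4.034 = 3217 N·m.
J = πd⁴/32 = π(0.0631)⁴/32 = 1.556×10^-6 m⁴.
τ_max = T·r/J = 3217 × 0.0316 / 1.556×10^-6 = 6.520×10^7 Pa.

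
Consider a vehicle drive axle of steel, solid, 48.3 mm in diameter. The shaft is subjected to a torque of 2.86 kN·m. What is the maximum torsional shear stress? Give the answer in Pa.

1.29e8 Pa

J = πd⁴/32 = π(0.0483)⁴/32 = 5.343×10^-7 m⁴.
τ_max = T·r/J = 2860 × 0.0241 / 5.343×10^-7 = 1.293×10^8 Pa.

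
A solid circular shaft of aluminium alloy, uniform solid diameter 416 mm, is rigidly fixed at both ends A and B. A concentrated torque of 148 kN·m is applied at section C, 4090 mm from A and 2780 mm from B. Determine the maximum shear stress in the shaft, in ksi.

With uniform GJ and both ends fixed, compatibility θ_AC = θ_CB gives T_A·a = T_B·b, together with T_A + T_B = T₀.
T_A = T₀·b/(a+b) = 148000·2780/6870 = 59890 N·m; T_B = 88110 N·m.
τ in each portion: τ_AC = 4.24×10^6 Pa, τ_CB = 6.23×10^6 Pa; maximum is in CB.
τ_max = T_CB·r/J = 88110·0.208/2.94×10^-3 = 6.233×10^6 Pa.

0.904 ksi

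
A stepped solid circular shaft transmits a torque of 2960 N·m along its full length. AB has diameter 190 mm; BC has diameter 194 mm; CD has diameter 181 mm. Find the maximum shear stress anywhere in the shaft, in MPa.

Under the same torque, τ_max = 16T/(πd³) is largest where d is smallest — segment CD (d = 181 mm).
τ_max = 16·2960/(π·(0.181)³) = 2.542×10^6 Pa.

2.54 MPa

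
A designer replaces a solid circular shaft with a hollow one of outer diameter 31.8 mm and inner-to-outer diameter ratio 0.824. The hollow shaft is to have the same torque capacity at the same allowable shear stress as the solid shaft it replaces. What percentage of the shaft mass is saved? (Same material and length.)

Equal τ_max and T ⇒ the solid shaft needs d_s³ = d_o³(1−k⁴), so d_s = 31.8·(1−0.824⁴)^(1/3) = 25.88 mm.
Area ratio A_h/A_s = d_o²(1−k²)/d_s² = (1−k²)/(1−k⁴)^(2/3) = 0.4847.
Mass saving = 1 − 0.4847 = 51.5 %.

51.5 %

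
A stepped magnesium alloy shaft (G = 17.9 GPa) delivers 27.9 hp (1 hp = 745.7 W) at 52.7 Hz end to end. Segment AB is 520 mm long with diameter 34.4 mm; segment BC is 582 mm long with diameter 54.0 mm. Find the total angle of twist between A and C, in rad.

ω = 2π·52.7 = 331.1 rad/s, so T = P/ω = 27.9×745.7 / 331.1 = 62.83 N·m.
J_AB = π(0.0344)⁴/32 = 1.37×10^-7 m⁴; J_BC = π(0.0540)⁴/32 = 8.35×10^-7 m⁴.
θ = (T/G)·Σ L_i/J_i = (62.83/17.9×10⁹)·(0.520/1.37×10^-7 + 0.582/8.35×10^-7) = 0.01572 rad.

0.0157 rad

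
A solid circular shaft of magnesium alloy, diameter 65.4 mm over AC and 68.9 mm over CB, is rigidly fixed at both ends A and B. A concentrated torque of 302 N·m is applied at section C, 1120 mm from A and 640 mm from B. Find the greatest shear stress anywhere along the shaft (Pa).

Compatibility: T_A·a/J_AC = T_B·b/J_CB with T_A + T_B = T₀.
J_AC = 1.80×10^-6 m⁴, J_CB = 2.21×10^-6 m⁴, so T_A = T₀·(J_AC/a)/((J_AC/a)+(J_CB/b)) = 95.70 N·m, T_B = 206.3 N·m.
τ in each portion: τ_AC = 1.74×10^6 Pa, τ_CB = 3.21×10^6 Pa; maximum is in CB.
τ_max = T_CB·r/J = 206.3·0.0345/2.21×10^-6 = 3.212×10^6 Pa.

3.21e6 Pa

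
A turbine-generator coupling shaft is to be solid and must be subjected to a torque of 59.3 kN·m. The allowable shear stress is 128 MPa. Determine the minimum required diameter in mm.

133 mm

For a solid shaft τ_max = 16T/(πd³), so d = (16T/(π τ_allow))^(1/3) = (16·59300/(π·1.28×10^8))^(1/3) = 0.1331 m.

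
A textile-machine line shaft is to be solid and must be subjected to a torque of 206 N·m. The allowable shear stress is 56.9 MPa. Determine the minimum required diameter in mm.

26.4 mm

For a solid shaft τ_max = 16T/(πd³), so d = (16T/(π τ_allow))^(1/3) = (16·206.0/(π·5.69×10^7))^(1/3) = 0.02642 m.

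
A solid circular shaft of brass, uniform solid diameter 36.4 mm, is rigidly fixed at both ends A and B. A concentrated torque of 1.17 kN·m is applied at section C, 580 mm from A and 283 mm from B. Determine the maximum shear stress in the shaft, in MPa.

83.0 MPa

With uniform GJ and both ends fixed, compatibility θ_AC = θ_CB gives T_A·a = T_B·b, together with T_A + T_B = T₀.
T_A = T₀·b/(a+b) = 1170·283/863.0 = 383.7 N·m; T_B = 786.3 N·m.
τ in each portion: τ_AC = 4.05×10^7 Pa, τ_CB = 8.30×10^7 Pa; maximum is in CB.
τ_max = T_CB·r/J = 786.3·0.0182/1.72×10^-7 = 8.304×10^7 Pa.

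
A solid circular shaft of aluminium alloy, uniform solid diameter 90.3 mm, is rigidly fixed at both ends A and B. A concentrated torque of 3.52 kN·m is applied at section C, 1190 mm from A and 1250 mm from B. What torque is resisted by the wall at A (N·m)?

1800 N·m

With uniform GJ and both ends fixed, compatibility θ_AC = θ_CB gives T_A·a = T_B·b, together with T_A + T_B = T₀.
T_A = T₀·b/(a+b) = 3520·1250/2440 = 1803 N·m; T_B = 1717 N·m.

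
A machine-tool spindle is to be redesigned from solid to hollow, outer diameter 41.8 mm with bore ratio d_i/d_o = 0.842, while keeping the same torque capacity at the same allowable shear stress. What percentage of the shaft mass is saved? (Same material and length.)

Equal τ_max and T ⇒ the solid shaft needs d_s³ = d_o³(1−k⁴), so d_s = 41.8·(1−0.842⁴)^(1/3) = 33.12 mm.
Area ratio A_h/A_s = d_o²(1−k²)/d_s² = (1−k²)/(1−k⁴)^(2/3) = 0.4636.
Mass saving = 1 − 0.4636 = 53.6 %.

53.6 %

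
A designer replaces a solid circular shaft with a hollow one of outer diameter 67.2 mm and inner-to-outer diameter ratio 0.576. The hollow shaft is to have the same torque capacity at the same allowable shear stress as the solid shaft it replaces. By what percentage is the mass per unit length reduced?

Equal τ_max and T ⇒ the solid shaft needs d_s³ = d_o³(1−k⁴), so d_s = 67.2·(1−0.576⁴)^(1/3) = 64.64 mm.
Area ratio A_h/A_s = d_o²(1−k²)/d_s² = (1−k²)/(1−k⁴)^(2/3) = 0.7222.
Mass saving = 1 − 0.7222 = 27.8 %.

27.8 %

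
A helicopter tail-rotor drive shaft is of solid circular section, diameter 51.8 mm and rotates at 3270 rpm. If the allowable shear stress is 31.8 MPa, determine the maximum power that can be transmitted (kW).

J = πd⁴/32 = π(0.0518)⁴/32 = 7.068×10^-7 m⁴.
T_max = τ_allow·J/r = 3.18×10^7 × 7.068×10^-7 / 0.0259 = 867.9 N·m.
ω = 2π·3270/60 = 342.4 rad/s, so P_max = T_max·ω = 2.972×10^5 W.

297 kW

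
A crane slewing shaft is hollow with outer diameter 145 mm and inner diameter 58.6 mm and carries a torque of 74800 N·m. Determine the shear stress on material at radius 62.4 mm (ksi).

16.0 ksi

J = π(d_o⁴ − d_i⁴)/32 = π(0.145⁴ − 0.0586⁴)/32 = 4.224×10^-5 m⁴.
Shear stress varies linearly with radius: τ = T·r/J = 74800 × 0.0624 / 4.224×10^-5 = 1.105×10^8 Pa.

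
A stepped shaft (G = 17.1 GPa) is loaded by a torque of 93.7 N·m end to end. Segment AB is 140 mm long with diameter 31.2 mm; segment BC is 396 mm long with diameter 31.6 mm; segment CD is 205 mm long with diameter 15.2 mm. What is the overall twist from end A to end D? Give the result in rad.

J_AB = π(0.0312)⁴/32 = 9.30×10^-8 m⁴; J_BC = π(0.0316)⁴/32 = 9.79×10^-8 m⁴; J_CD = π(0.0152)⁴/32 = 5.24×10^-9 m⁴.
θ = (T/G)·Σ L_i/J_i = (93.70/17.1×10⁹)·(0.140/9.30×10^-8 + 0.396/9.79×10^-8 + 0.205/5.24×10^-9) = 0.2448 rad.

0.245 rad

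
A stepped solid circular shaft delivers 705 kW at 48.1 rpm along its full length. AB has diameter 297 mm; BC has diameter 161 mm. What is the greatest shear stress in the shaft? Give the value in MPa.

171 MPa

ω = 2π·48.1/60 = 5.037 rad/s, so T = P/ω = 705×10³ / 5.037 = 140000 N·m.
Under the same torque, τ_max = 16T/(πd³) is largest where d is smallest — segment BC (d = 161 mm).
τ_max = 16·140000/(π·(0.161)³) = 1.708×10^8 Pa.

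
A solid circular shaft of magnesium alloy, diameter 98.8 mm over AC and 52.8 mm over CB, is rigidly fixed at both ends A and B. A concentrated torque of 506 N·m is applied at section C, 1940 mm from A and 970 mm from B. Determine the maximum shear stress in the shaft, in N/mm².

2.46 N/mm²

Compatibility: T_A·a/J_AC = T_B·b/J_CB with T_A + T_B = T₀.
J_AC = 9.35×10^-6 m⁴, J_CB = 7.63×10^-7 m⁴, so T_A = T₀·(J_AC/a)/((J_AC/a)+(J_CB/b)) = 435.0 N·m, T_B = 70.97 N·m.
τ in each portion: τ_AC = 2.30×10^6 Pa, τ_CB = 2.46×10^6 Pa; maximum is in CB.
τ_max = T_CB·r/J = 70.97·0.0264/7.63×10^-7 = 2.455×10^6 Pa.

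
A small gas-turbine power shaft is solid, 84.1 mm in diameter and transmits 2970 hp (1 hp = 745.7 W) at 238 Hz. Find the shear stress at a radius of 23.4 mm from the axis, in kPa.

ω = 2π·238 = 1495 rad/s, so T = P/ω = 2970×745.7 / 1495 = 1481 N·m.
J = πd⁴/32 = π(0.0841)⁴/32 = 4.911×10^-6 m⁴.
Shear stress varies linearly with radius: τ = T·r/J = 1481 × 0.0234 / 4.911×10^-6 = 7.057×10^6 Pa.

7060 kPa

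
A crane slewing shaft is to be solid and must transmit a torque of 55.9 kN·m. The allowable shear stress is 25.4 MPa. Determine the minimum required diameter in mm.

For a solid shaft τ_max = 16T/(πd³), so d = (16T/(π τ_allow))^(1/3) = (16·55900/(π·2.54×10^7))^(1/3) = 0.2238 m.

224 mm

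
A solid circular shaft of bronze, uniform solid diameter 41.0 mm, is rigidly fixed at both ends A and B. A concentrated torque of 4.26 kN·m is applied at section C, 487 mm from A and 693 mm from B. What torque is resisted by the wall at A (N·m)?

2500 N·m

With uniform GJ and both ends fixed, compatibility θ_AC = θ_CB gives T_A·a = T_B·b, together with T_A + T_B = T₀.
T_A = T₀·b/(a+b) = 4260·693/1180 = 2502 N·m; T_B = 1758 N·m.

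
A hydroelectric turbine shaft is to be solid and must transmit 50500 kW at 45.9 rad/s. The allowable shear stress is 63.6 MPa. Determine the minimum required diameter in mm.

ω = 45.9 rad/s, so T = P/ω = 50500×10³ / 45.90 = 1.100e6 N·m.
For a solid shaft τ_max = 16T/(πd³), so d = (16T/(π τ_allow))^(1/3) = (16·1.100e6/(π·6.36×10^7))^(1/3) = 0.4450 m.

445 mm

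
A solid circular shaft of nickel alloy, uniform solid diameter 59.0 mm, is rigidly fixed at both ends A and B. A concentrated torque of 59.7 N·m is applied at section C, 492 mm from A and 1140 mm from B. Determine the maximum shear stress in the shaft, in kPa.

1030 kPa

With uniform GJ and both ends fixed, compatibility θ_AC = θ_CB gives T_A·a = T_B·b, together with T_A + T_B = T₀.
T_A = T₀·b/(a+b) = 59.70·1140/1632 = 41.70 N·m; T_B = 18.00 N·m.
τ in each portion: τ_AC = 1.03×10^6 Pa, τ_CB = 4.46×10^5 Pa; maximum is in AC.
τ_max = T_AC·r/J = 41.70·0.0295/1.19×10^-6 = 1.034×10^6 Pa.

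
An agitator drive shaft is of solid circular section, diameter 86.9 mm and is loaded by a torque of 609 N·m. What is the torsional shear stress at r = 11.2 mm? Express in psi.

J = πd⁴/32 = π(0.0869)⁴/32 = 5.599×10^-6 m⁴.
Shear stress varies linearly with radius: τ = T·r/J = 609.0 × 0.0112 / 5.599×10^-6 = 1.218×10^6 Pa.

177 psi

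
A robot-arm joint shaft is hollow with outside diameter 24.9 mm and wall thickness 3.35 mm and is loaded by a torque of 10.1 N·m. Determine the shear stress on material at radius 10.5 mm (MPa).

3.93 MPa

J = π(d_o⁴ − d_i⁴)/32 = π(0.0249⁴ − 0.0182⁴)/32 = 2.697×10^-8 m⁴.
Shear stress varies linearly with radius: τ = T·r/J = 10.10 × 0.0105 / 2.697×10^-8 = 3.932×10^6 Pa.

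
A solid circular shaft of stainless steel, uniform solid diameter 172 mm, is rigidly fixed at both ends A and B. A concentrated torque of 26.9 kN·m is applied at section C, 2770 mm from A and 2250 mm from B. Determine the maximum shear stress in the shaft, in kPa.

14900 kPa

With uniform GJ and both ends fixed, compatibility θ_AC = θ_CB gives T_A·a = T_B·b, together with T_A + T_B = T₀.
T_A = T₀·b/(a+b) = 26900·2250/5020 = 12060 N·m; T_B = 14840 N·m.
τ in each portion: τ_AC = 1.21×10^7 Pa, τ_CB = 1.49×10^7 Pa; maximum is in CB.
τ_max = T_CB·r/J = 14840·0.0860/8.59×10^-5 = 1.486×10^7 Pa.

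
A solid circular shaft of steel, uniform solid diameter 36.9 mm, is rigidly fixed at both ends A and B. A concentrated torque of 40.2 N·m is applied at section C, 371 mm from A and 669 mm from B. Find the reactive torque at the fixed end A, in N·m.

With uniform GJ and both ends fixed, compatibility θ_AC = θ_CB gives T_A·a = T_B·b, together with T_A + T_B = T₀.
T_A = T₀·b/(a+b) = 40.20·669/1040 = 25.86 N·m; T_B = 14.34 N·m.

25.9 N·m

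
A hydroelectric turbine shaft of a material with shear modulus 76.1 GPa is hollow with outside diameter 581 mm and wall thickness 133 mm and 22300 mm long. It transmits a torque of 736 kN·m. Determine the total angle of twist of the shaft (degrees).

1.21°

J = π(d_o⁴ − d_i⁴)/32 = π(0.581⁴ − 0.315⁴)/32 = 0.01022 m⁴.
θ = T·L/(G·J) = 736000 × 22.3 / (76.1×10⁹ × 0.01022) = 0.02110 rad.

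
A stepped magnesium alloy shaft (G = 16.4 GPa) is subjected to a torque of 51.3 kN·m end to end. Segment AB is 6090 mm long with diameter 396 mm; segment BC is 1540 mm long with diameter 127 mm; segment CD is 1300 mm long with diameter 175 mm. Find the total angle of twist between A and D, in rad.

0.241 rad

J_AB = π(0.396)⁴/32 = 2.41×10^-3 m⁴; J_BC = π(0.127)⁴/32 = 2.55×10^-5 m⁴; J_CD = π(0.175)⁴/32 = 9.21×10^-5 m⁴.
θ = (T/G)·Σ L_i/J_i = (51300/16.4×10⁹)·(6.09/2.41×10^-3 + 1.54/2.55×10^-5 + 1.30/9.21×10^-5) = 0.2407 rad.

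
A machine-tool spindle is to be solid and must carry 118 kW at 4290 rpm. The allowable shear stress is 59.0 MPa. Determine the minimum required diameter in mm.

28.3 mm

ω = 2π·4290/60 = 449.2 rad/s, so T = P/ω = 118×10³ / 449.2 = 262.7 N·m.
For a solid shaft τ_max = 16T/(πd³), so d = (16T/(π τ_allow))^(1/3) = (16·262.7/(π·5.90×10^7))^(1/3) = 0.02830 m.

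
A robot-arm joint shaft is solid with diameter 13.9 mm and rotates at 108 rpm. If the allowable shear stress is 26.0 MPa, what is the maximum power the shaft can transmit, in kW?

0.155 kW

J = πd⁴/32 = π(0.0139)⁴/32 = 3.665×10^-9 m⁴.
T_max = τ_allow·J/r = 2.60×10^7 × 3.665×10^-9 / 0.00695 = 13.71 N·m.
ω = 2π·108/60 = 11.31 rad/s, so P_max = T_max·ω = 155.1 W.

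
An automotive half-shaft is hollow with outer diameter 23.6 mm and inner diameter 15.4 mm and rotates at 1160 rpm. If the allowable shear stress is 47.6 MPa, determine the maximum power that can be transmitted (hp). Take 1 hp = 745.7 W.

J = π(d_o⁴ − d_i⁴)/32 = π(0.0236⁴ − 0.0154⁴)/32 = 2.493×10^-8 m⁴.
T_max = τ_allow·J/r = 4.76×10^7 × 2.493×10^-8 / 0.0118 = 100.6 N·m.
ω = 2π·1160/60 = 121.5 rad/s, so P_max = T_max·ω = 1.222×10^4 W.

16.4 hp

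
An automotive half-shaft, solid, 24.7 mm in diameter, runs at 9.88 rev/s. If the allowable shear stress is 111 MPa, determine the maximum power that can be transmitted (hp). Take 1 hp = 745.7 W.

27.3 hp

J = πd⁴/32 = π(0.0247)⁴/32 = 3.654×10^-8 m⁴.
T_max = τ_allow·J/r = 1.11×10^8 × 3.654×10^-8 / 0.0123 = 328.4 N·m.
ω = 2π·9.88 = 62.08 rad/s, so P_max = T_max·ω = 2.039×10^4 W.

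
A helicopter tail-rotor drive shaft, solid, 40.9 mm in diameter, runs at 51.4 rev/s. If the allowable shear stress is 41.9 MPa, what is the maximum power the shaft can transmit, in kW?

J = πd⁴/32 = π(0.0409)⁴/32 = 2.747×10^-7 m⁴.
T_max = τ_allow·J/r = 4.19×10^7 × 2.747×10^-7 / 0.0204 = 562.9 N·m.
ω = 2π·51.4 = 323.0 rad/s, so P_max = T_max·ω = 1.818×10^5 W.

182 kW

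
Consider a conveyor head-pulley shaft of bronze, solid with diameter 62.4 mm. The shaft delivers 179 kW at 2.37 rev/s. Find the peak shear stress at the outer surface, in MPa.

252 MPa

ω = 2π·2.37 = 14.89 rad/s, so T = P/ω = 179×10³ / 14.89 = 12020 N·m.
J = πd⁴/32 = π(0.0624)⁴/32 = 1.488×10^-6 m⁴.
τ_max = T·r/J = 12020 × 0.0312 / 1.488×10^-6 = 2.520×10^8 Pa.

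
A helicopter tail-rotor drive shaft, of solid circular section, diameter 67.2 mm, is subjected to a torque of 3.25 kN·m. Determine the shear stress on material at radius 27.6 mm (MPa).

J = πd⁴/32 = π(0.0672)⁴/32 = 2.002×10^-6 m⁴.
Shear stress varies linearly with radius: τ = T·r/J = 3250 × 0.0276 / 2.002×10^-6 = 4.480×10^7 Pa.

44.8 MPa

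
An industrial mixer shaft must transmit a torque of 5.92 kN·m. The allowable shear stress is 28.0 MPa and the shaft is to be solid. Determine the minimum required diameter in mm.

For a solid shaft τ_max = 16T/(πd³), so d = (16T/(π τ_allow))^(1/3) = (16·5920/(π·2.80×10^7))^(1/3) = 0.1025 m.

102 mm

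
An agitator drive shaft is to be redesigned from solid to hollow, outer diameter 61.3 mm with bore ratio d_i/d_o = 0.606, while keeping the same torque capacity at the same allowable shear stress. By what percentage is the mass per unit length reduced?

Equal τ_max and T ⇒ the solid shaft needs d_s³ = d_o³(1−k⁴), so d_s = 61.3·(1−0.606⁴)^(1/3) = 58.41 mm.
Area ratio A_h/A_s = d_o²(1−k²)/d_s² = (1−k²)/(1−k⁴)^(2/3) = 0.6969.
Mass saving = 1 − 0.6969 = 30.3 %.

30.3 %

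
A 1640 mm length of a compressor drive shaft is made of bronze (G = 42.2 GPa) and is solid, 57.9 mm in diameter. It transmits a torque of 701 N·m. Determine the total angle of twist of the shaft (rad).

J = πd⁴/32 = π(0.0579)⁴/32 = 1.103×10^-6 m⁴.
θ = T·L/(G·J) = 701.0 × 1.64 / (42.2×10⁹ × 1.103×10^-6) = 0.02469 rad.

0.0247 rad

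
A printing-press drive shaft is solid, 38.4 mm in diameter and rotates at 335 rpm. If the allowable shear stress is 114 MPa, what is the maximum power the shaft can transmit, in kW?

44.5 kW

J = πd⁴/32 = π(0.0384)⁴/32 = 2.135×10^-7 m⁴.
T_max = τ_allow·J/r = 1.14×10^8 × 2.135×10^-7 / 0.0192 = 1267 N·m.
ω = 2π·335/60 = 35.08 rad/s, so P_max = T_max·ω = 4.446×10^4 W.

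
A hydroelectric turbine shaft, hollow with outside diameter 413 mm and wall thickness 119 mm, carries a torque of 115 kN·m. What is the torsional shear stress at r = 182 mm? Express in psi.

1100 psi

J = π(d_o⁴ − d_i⁴)/32 = π(0.413⁴ − 0.175⁴)/32 = 2.764×10^-3 m⁴.
Shear stress varies linearly with radius: τ = T·r/J = 115000 × 0.182 / 2.764×10^-3 = 7.572×10^6 Pa.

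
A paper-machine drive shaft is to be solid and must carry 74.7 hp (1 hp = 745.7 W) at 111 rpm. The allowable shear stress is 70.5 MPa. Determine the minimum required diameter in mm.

ω = 2π·111/60 = 11.62 rad/s, so T = P/ω = 74.7×745.7 / 11.62 = 4792 N·m.
For a solid shaft τ_max = 16T/(πd³), so d = (16T/(π τ_allow))^(1/3) = (16·4792/(π·7.05×10^7))^(1/3) = 0.07022 m.

70.2 mm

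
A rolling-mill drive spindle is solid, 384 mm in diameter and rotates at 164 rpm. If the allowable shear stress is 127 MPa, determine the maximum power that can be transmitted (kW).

J = πd⁴/32 = π(0.384)⁴/32 = 2.135×10^-3 m⁴.
T_max = τ_allow·J/r = 1.27×10^8 × 2.135×10^-3 / 0.192 = 1.412e6 N·m.
ω = 2π·164/60 = 17.17 rad/s, so P_max = T_max·ω = 2.425×10^7 W.

24200 kW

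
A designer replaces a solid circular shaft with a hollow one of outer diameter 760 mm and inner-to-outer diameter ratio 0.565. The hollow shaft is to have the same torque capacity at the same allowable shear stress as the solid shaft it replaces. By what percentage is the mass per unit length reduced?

26.9 %

Equal τ_max and T ⇒ the solid shaft needs d_s³ = d_o³(1−k⁴), so d_s = 760·(1−0.565⁴)^(1/3) = 733.3 mm.
Area ratio A_h/A_s = d_o²(1−k²)/d_s² = (1−k²)/(1−k⁴)^(2/3) = 0.7313.
Mass saving = 1 − 0.7313 = 26.9 %.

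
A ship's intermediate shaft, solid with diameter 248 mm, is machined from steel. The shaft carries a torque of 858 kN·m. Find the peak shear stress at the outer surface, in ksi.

41.6 ksi

J = πd⁴/32 = π(0.248)⁴/32 = 3.714×10^-4 m⁴.
τ_max = T·r/J = 858000 × 0.124 / 3.714×10^-4 = 2.865×10^8 Pa.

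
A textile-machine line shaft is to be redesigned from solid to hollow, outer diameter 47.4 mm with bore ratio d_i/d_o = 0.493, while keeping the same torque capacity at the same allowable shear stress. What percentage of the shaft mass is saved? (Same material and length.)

Equal τ_max and T ⇒ the solid shaft needs d_s³ = d_o³(1−k⁴), so d_s = 47.4·(1−0.493⁴)^(1/3) = 46.45 mm.
Area ratio A_h/A_s = d_o²(1−k²)/d_s² = (1−k²)/(1−k⁴)^(2/3) = 0.7883.
Mass saving = 1 − 0.7883 = 21.2 %.

21.2 %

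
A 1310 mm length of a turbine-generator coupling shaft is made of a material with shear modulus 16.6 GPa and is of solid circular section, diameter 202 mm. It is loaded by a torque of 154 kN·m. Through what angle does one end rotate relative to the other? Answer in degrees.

4.26°

J = πd⁴/32 = π(0.202)⁴/32 = 1.635×10^-4 m⁴.
θ = T·L/(G·J) = 154000 × 1.31 / (16.6×10⁹ × 1.635×10^-4) = 0.07435 rad.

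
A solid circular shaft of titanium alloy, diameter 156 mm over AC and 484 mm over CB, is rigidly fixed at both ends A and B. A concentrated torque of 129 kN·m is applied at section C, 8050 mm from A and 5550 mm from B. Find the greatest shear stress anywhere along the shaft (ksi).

Compatibility: T_A·a/J_AC = T_B·b/J_CB with T_A + T_B = T₀.
J_AC = 5.81×10^-5 m⁴, J_CB = 5.39×10^-3 m⁴, so T_A = T₀·(J_AC/a)/((J_AC/a)+(J_CB/b)) = 952.8 N·m, T_B = 128000 N·m.
τ in each portion: τ_AC = 1.28×10^6 Pa, τ_CB = 5.75×10^6 Pa; maximum is in CB.
τ_max = T_CB·r/J = 128000·0.242/5.39×10^-3 = 5.752×10^6 Pa.

0.834 ksi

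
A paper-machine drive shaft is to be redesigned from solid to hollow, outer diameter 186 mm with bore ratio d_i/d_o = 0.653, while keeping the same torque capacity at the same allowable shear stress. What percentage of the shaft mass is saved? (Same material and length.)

Equal τ_max and T ⇒ the solid shaft needs d_s³ = d_o³(1−k⁴), so d_s = 186·(1−0.653⁴)^(1/3) = 174.0 mm.
Area ratio A_h/A_s = d_o²(1−k²)/d_s² = (1−k²)/(1−k⁴)^(2/3) = 0.6557.
Mass saving = 1 − 0.6557 = 34.4 %.

34.4 %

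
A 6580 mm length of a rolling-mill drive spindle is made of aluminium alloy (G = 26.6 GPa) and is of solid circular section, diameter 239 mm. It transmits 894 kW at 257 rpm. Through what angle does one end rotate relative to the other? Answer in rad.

0.0257 rad

ω = 2π·257/60 = 26.91 rad/s, so T = P/ω = 894×10³ / 26.91 = 33220 N·m.
J = πd⁴/32 = π(0.239)⁴/32 = 3.203×10^-4 m⁴.
θ = T·L/(G·J) = 33220 × 6.58 / (26.6×10⁹ × 3.203×10^-4) = 0.02565 rad.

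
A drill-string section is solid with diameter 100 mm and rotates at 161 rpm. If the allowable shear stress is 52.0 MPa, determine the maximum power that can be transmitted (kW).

172 kW

J = πd⁴/32 = π(0.100)⁴/32 = 9.817×10^-6 m⁴.
T_max = τ_allow·J/r = 5.20×10^7 × 9.817×10^-6 / 0.0500 = 10210 N·m.
ω = 2π·161/60 = 16.86 rad/s, so P_max = T_max·ω = 1.721×10^5 W.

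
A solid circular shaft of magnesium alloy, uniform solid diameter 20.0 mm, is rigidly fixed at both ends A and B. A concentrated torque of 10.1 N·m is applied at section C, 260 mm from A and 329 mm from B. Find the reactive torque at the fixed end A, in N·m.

With uniform GJ and both ends fixed, compatibility θ_AC = θ_CB gives T_A·a = T_B·b, together with T_A + T_B = T₀.
T_A = T₀·b/(a+b) = 10.10·329/589.0 = 5.642 N·m; T_B = 4.458 N·m.

5.64 N·m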